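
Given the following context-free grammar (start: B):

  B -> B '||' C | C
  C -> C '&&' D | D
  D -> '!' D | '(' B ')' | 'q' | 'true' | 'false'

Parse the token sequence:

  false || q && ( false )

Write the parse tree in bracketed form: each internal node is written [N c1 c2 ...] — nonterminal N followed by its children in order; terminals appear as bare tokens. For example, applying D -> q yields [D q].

B
B || C
C || C
D || C
false || C
false || C && D
false || D && D
false || q && D
false || q && ( B )
false || q && ( C )
false || q && ( D )
false || q && ( false )

[B [B [C [D false]]] || [C [C [D q]] && [D ( [B [C [D false]]] )]]]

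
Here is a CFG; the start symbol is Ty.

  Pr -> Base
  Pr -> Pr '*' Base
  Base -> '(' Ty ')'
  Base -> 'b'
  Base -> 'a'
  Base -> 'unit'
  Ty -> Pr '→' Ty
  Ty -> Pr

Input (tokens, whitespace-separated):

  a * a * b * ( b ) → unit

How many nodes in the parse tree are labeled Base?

6

[Ty [Pr [Pr [Pr [Pr [Base a]] * [Base a]] * [Base b]] * [Base ( [Ty [Pr [Base b]]] )]] → [Ty [Pr [Base unit]]]]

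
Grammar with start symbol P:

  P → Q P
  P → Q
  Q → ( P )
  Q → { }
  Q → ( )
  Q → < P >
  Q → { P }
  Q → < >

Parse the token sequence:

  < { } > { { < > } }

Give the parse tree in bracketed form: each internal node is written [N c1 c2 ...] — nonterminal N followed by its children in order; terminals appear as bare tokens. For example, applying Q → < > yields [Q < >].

P
Q P
< P > P
< Q > P
< { } > P
< { } > Q
< { } > { P }
< { } > { Q }
< { } > { { P } }
< { } > { { Q } }
< { } > { { < > } }

[P [Q < [P [Q { }]] >] [P [Q { [P [Q { [P [Q < >]] }]] }]]]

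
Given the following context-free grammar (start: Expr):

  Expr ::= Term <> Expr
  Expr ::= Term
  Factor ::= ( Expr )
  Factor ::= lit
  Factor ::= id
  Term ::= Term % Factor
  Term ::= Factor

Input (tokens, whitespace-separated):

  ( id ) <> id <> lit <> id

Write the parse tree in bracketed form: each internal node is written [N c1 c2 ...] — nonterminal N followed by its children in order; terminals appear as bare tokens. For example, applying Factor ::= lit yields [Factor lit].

[Expr [Term [Factor ( [Expr [Term [Factor id]]] )]] <> [Expr [Term [Factor id]] <> [Expr [Term [Factor lit]] <> [Expr [Term [Factor id]]]]]]

Expr
Term <> Expr
Factor <> Expr
( Expr ) <> Expr
( Term ) <> Expr
( Factor ) <> Expr
( id ) <> Expr
( id ) <> Term <> Expr
( id ) <> Factor <> Expr
( id ) <> id <> Expr
( id ) <> id <> Term <> Expr
( id ) <> id <> Factor <> Expr
( id ) <> id <> lit <> Expr
( id ) <> id <> lit <> Term
( id ) <> id <> lit <> Factor
( id ) <> id <> lit <> id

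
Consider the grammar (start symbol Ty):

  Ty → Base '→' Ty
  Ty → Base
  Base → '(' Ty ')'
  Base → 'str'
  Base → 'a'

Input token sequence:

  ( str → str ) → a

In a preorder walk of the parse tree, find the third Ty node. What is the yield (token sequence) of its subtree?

[Ty [Base ( [Ty [Base str] → [Ty [Base str]]] )] → [Ty [Base a]]]

str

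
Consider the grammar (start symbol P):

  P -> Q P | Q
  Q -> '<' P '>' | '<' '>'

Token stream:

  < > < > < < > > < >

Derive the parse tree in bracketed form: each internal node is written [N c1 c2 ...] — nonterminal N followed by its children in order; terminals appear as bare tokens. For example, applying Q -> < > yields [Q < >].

P
Q P
< > P
< > Q P
< > < > P
< > < > Q P
< > < > < P > P
< > < > < Q > P
< > < > < < > > P
< > < > < < > > Q
< > < > < < > > < >

[P [Q < >] [P [Q < >] [P [Q < [P [Q < >]] >] [P [Q < >]]]]]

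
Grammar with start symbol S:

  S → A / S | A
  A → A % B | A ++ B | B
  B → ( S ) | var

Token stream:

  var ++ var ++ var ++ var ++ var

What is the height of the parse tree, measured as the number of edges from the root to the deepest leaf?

[S [A [A [A [A [A [B var]] ++ [B var]] ++ [B var]] ++ [B var]] ++ [B var]]]

7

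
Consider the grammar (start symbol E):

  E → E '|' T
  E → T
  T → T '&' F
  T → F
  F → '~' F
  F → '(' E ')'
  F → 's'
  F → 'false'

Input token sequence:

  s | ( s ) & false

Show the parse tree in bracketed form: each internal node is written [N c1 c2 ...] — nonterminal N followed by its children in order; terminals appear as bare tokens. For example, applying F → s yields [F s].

[E [E [T [F s]]] | [T [T [F ( [E [T [F s]]] )]] & [F false]]]

E
E | T
T | T
F | T
s | T
s | T & F
s | F & F
s | ( E ) & F
s | ( T ) & F
s | ( F ) & F
s | ( s ) & F
s | ( s ) & false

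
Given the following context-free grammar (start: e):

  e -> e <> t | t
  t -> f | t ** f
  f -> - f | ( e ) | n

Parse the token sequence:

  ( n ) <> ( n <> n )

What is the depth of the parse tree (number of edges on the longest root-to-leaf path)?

7

[e [e [t [f ( [e [t [f n]]] )]]] <> [t [f ( [e [e [t [f n]]] <> [t [f n]]] )]]]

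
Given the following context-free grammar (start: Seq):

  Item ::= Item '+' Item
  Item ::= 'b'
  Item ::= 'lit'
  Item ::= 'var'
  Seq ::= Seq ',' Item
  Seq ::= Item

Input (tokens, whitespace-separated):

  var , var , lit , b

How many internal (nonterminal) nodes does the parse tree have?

8

[Seq [Seq [Seq [Seq [Item var]] , [Item var]] , [Item lit]] , [Item b]]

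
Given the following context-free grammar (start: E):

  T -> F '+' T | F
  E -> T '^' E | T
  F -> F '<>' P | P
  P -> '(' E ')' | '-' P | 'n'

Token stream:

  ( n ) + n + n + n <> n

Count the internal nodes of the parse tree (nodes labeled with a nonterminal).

19

[E [T [F [P ( [E [T [F [P n]]]] )]] + [T [F [P n]] + [T [F [P n]] + [T [F [F [P n]] <> [P n]]]]]]]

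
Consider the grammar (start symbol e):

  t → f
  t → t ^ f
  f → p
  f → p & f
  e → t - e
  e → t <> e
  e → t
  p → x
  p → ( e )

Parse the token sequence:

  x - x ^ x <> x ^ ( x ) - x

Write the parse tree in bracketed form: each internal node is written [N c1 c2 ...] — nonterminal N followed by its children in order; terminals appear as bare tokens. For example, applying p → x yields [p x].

[e [t [f [p x]]] - [e [t [t [f [p x]]] ^ [f [p x]]] <> [e [t [t [f [p x]]] ^ [f [p ( [e [t [f [p x]]]] )]]] - [e [t [f [p x]]]]]]]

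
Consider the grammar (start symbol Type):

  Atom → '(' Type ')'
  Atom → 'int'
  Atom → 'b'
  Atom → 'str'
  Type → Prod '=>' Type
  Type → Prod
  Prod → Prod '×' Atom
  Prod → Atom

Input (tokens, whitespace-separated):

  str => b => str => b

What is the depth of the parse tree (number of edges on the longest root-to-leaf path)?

6

[Type [Prod [Atom str]] => [Type [Prod [Atom b]] => [Type [Prod [Atom str]] => [Type [Prod [Atom b]]]]]]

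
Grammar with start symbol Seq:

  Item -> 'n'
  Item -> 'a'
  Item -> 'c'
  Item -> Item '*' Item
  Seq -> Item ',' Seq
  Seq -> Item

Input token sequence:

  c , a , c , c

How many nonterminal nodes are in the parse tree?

[Seq [Item c] , [Seq [Item a] , [Seq [Item c] , [Seq [Item c]]]]]

8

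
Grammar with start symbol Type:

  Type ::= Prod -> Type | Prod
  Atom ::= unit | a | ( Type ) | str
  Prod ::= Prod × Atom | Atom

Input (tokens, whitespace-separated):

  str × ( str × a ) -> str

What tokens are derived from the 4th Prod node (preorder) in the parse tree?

str

[Type [Prod [Prod [Atom str]] × [Atom ( [Type [Prod [Prod [Atom str]] × [Atom a]]] )]] -> [Type [Prod [Atom str]]]]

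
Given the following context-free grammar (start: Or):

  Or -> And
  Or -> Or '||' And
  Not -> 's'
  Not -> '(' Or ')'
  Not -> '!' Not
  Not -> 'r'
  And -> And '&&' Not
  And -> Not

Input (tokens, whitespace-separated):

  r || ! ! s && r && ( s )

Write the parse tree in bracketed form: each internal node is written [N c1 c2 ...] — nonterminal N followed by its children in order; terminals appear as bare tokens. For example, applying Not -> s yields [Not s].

Or
Or || And
And || And
Not || And
r || And
r || And && Not
r || And && Not && Not
r || Not && Not && Not
r || ! Not && Not && Not
r || ! ! Not && Not && Not
r || ! ! s && Not && Not
r || ! ! s && r && Not
r || ! ! s && r && ( Or )
r || ! ! s && r && ( And )
r || ! ! s && r && ( Not )
r || ! ! s && r && ( s )

[Or [Or [And [Not r]]] || [And [And [And [Not ! [Not ! [Not s]]]] && [Not r]] && [Not ( [Or [And [Not s]]] )]]]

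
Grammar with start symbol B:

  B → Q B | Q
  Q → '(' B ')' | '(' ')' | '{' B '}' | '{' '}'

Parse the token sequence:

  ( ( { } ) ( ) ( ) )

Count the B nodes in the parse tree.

5

[B [Q ( [B [Q ( [B [Q { }]] )] [B [Q ( )] [B [Q ( )]]]] )]]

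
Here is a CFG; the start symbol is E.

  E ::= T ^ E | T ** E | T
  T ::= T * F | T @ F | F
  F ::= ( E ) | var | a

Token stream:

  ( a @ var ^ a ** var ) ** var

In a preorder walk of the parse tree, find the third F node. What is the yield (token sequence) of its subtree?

var

[E [T [F ( [E [T [T [F a]] @ [F var]] ^ [E [T [F a]] ** [E [T [F var]]]]] )]] ** [E [T [F var]]]]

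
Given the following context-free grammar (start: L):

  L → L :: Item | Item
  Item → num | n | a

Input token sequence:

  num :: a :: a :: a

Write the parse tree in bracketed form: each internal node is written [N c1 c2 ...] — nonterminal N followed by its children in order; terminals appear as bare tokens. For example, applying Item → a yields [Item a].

[L [L [L [L [Item num]] :: [Item a]] :: [Item a]] :: [Item a]]

L
L :: Item
L :: Item :: Item
L :: Item :: Item :: Item
Item :: Item :: Item :: Item
num :: Item :: Item :: Item
num :: a :: Item :: Item
num :: a :: a :: Item
num :: a :: a :: a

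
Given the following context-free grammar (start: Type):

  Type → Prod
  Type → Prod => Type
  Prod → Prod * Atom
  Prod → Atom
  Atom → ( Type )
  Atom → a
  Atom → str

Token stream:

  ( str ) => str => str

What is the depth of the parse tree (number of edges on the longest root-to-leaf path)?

6

[Type [Prod [Atom ( [Type [Prod [Atom str]]] )]] => [Type [Prod [Atom str]] => [Type [Prod [Atom str]]]]]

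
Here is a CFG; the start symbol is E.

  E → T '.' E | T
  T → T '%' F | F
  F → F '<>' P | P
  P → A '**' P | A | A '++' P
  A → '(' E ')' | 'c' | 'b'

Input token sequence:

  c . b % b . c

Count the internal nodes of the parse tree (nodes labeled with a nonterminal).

[E [T [F [P [A c]]]] . [E [T [T [F [P [A b]]]] % [F [P [A b]]]] . [E [T [F [P [A c]]]]]]]

19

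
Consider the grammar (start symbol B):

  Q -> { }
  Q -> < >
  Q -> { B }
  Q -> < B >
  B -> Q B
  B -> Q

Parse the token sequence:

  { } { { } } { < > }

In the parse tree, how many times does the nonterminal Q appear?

5

[B [Q { }] [B [Q { [B [Q { }]] }] [B [Q { [B [Q < >]] }]]]]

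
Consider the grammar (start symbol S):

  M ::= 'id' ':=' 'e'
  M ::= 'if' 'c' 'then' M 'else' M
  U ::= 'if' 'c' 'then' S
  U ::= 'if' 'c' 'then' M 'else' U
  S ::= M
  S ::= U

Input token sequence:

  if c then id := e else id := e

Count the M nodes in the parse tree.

3

[S [M if c then [M id := e] else [M id := e]]]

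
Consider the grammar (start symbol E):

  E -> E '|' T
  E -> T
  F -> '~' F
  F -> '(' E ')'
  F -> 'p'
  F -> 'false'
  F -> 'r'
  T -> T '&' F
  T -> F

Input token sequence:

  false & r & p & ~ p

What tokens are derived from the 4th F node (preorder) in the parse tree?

~ p

[E [T [T [T [T [F false]] & [F r]] & [F p]] & [F ~ [F p]]]]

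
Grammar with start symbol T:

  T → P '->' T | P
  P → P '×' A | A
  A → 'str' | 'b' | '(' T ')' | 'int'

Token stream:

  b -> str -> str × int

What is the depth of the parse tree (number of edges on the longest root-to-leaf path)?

[T [P [A b]] -> [T [P [A str]] -> [T [P [P [A str]] × [A int]]]]]

6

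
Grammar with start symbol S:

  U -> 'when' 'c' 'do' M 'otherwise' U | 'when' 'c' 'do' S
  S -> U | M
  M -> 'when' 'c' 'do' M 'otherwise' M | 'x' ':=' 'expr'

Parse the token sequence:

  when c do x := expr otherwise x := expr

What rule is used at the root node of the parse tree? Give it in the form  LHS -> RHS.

[S [M when c do [M x := expr] otherwise [M x := expr]]]

S -> M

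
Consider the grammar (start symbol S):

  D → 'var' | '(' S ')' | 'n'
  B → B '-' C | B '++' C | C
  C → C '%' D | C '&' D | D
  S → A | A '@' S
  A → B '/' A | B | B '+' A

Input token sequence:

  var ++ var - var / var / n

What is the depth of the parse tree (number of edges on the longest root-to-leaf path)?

[S [A [B [B [B [C [D var]]] ++ [C [D var]]] - [C [D var]]] / [A [B [C [D var]]] / [A [B [C [D n]]]]]]]

7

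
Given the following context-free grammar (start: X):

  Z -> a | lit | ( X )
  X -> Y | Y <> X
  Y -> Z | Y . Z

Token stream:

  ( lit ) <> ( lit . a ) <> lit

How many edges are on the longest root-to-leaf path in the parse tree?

8

[X [Y [Z ( [X [Y [Z lit]]] )]] <> [X [Y [Z ( [X [Y [Y [Z lit]] . [Z a]]] )]] <> [X [Y [Z lit]]]]]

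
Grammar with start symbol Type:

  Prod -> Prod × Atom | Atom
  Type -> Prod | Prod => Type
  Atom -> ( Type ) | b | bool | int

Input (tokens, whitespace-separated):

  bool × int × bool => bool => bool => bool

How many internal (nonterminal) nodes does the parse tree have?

16

[Type [Prod [Prod [Prod [Atom bool]] × [Atom int]] × [Atom bool]] => [Type [Prod [Atom bool]] => [Type [Prod [Atom bool]] => [Type [Prod [Atom bool]]]]]]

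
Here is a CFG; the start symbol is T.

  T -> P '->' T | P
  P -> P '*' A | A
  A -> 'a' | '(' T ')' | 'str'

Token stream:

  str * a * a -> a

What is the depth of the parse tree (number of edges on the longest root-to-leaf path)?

[T [P [P [P [A str]] * [A a]] * [A a]] -> [T [P [A a]]]]

5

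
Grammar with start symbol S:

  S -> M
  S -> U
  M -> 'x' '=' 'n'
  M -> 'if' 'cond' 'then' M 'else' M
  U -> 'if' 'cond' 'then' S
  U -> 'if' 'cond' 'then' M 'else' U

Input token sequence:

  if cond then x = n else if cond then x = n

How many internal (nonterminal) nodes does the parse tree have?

[S [U if cond then [M x = n] else [U if cond then [S [M x = n]]]]]

6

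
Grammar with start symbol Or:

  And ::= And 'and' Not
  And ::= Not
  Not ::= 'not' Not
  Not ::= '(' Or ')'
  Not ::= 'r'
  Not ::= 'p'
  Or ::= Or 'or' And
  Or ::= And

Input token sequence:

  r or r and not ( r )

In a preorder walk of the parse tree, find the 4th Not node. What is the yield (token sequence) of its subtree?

[Or [Or [And [Not r]]] or [And [And [Not r]] and [Not not [Not ( [Or [And [Not r]]] )]]]]

( r )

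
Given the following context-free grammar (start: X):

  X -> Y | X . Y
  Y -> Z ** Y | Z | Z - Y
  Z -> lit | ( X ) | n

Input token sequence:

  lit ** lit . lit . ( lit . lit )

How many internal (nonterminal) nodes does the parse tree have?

17

[X [X [X [Y [Z lit] ** [Y [Z lit]]]] . [Y [Z lit]]] . [Y [Z ( [X [X [Y [Z lit]]] . [Y [Z lit]]] )]]]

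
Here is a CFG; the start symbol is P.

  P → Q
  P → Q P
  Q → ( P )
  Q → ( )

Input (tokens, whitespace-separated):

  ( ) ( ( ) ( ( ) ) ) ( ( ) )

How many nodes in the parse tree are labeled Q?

7

[P [Q ( )] [P [Q ( [P [Q ( )] [P [Q ( [P [Q ( )]] )]]] )] [P [Q ( [P [Q ( )]] )]]]]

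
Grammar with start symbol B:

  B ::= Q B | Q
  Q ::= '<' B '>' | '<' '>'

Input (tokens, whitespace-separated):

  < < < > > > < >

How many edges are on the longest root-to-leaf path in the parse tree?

6

[B [Q < [B [Q < [B [Q < >]] >]] >] [B [Q < >]]]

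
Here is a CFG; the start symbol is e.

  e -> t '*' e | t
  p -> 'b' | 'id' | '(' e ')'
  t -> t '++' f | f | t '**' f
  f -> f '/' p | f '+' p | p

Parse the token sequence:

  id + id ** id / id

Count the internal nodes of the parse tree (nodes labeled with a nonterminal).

[e [t [t [f [f [p id]] + [p id]]] ** [f [f [p id]] / [p id]]]]

11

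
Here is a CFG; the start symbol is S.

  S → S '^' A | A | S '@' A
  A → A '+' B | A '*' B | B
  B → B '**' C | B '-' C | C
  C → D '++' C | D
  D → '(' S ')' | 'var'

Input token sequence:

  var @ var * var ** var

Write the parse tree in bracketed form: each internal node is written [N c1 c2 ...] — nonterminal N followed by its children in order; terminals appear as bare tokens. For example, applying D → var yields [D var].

S
S @ A
A @ A
B @ A
C @ A
D @ A
var @ A
var @ A * B
var @ B * B
var @ C * B
var @ D * B
var @ var * B
var @ var * B ** C
var @ var * C ** C
var @ var * D ** C
var @ var * var ** C
var @ var * var ** D
var @ var * var ** var

[S [S [A [B [C [D var]]]]] @ [A [A [B [C [D var]]]] * [B [B [C [D var]]] ** [C [D var]]]]]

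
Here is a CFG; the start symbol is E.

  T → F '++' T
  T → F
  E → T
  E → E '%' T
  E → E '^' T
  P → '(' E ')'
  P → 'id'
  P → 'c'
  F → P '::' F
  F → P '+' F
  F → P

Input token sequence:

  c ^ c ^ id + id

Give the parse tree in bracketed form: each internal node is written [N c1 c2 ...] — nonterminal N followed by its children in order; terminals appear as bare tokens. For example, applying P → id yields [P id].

E
E ^ T
E ^ T ^ T
T ^ T ^ T
F ^ T ^ T
P ^ T ^ T
c ^ T ^ T
c ^ F ^ T
c ^ P ^ T
c ^ c ^ T
c ^ c ^ F
c ^ c ^ P + F
c ^ c ^ id + F
c ^ c ^ id + P
c ^ c ^ id + id

[E [E [E [T [F [P c]]]] ^ [T [F [P c]]]] ^ [T [F [P id] + [F [P id]]]]]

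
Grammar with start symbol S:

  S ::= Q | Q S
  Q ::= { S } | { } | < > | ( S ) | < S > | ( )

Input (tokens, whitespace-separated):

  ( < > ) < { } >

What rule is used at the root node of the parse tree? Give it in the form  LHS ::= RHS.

[S [Q ( [S [Q < >]] )] [S [Q < [S [Q { }]] >]]]

S ::= Q S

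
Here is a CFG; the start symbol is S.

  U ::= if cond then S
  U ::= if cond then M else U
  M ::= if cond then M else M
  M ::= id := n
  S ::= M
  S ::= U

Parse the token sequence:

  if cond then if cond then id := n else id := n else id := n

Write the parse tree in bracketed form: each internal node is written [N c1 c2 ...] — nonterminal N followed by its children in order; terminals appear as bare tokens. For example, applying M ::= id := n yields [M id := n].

S
M
if cond then M else M
if cond then if cond then M else M else M
if cond then if cond then id := n else M else M
if cond then if cond then id := n else id := n else M
if cond then if cond then id := n else id := n else id := n

[S [M if cond then [M if cond then [M id := n] else [M id := n]] else [M id := n]]]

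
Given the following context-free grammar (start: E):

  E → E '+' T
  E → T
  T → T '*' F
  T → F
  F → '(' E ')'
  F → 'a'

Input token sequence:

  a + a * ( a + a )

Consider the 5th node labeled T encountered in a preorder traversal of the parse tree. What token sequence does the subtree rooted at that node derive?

[E [E [T [F a]]] + [T [T [F a]] * [F ( [E [E [T [F a]]] + [T [F a]]] )]]]

a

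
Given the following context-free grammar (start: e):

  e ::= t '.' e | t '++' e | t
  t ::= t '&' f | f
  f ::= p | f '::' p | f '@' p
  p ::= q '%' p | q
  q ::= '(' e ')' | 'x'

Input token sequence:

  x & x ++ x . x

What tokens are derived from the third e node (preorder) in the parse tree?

[e [t [t [f [p [q x]]]] & [f [p [q x]]]] ++ [e [t [f [p [q x]]]] . [e [t [f [p [q x]]]]]]]

x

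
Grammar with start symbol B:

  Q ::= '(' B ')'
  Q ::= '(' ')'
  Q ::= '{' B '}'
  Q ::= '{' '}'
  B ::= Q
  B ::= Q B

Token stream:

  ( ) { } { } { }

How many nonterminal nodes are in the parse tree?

[B [Q ( )] [B [Q { }] [B [Q { }] [B [Q { }]]]]]

8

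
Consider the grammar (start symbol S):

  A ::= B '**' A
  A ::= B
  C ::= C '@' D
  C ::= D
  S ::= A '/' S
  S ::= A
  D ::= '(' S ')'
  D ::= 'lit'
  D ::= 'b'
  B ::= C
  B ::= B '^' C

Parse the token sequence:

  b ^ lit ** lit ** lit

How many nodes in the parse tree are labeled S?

[S [A [B [B [C [D b]]] ^ [C [D lit]]] ** [A [B [C [D lit]]] ** [A [B [C [D lit]]]]]]]

1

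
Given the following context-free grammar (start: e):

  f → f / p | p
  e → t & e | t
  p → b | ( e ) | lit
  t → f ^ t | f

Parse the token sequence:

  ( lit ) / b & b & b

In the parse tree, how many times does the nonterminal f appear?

5

[e [t [f [f [p ( [e [t [f [p lit]]]] )]] / [p b]]] & [e [t [f [p b]]] & [e [t [f [p b]]]]]]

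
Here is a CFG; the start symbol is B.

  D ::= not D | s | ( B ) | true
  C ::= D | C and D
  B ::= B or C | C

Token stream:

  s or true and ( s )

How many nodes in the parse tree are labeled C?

4

[B [B [C [D s]]] or [C [C [D true]] and [D ( [B [C [D s]]] )]]]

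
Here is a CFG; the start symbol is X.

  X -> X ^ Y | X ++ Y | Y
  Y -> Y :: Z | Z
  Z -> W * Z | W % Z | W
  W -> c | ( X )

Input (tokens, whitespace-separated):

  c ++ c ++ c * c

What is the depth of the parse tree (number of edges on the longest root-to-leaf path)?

6

[X [X [X [Y [Z [W c]]]] ++ [Y [Z [W c]]]] ++ [Y [Z [W c] * [Z [W c]]]]]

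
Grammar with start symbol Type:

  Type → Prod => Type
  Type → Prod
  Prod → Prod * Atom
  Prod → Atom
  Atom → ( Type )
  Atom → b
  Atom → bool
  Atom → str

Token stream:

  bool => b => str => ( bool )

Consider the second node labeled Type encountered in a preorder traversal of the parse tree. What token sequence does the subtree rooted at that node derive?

b => str => ( bool )

[Type [Prod [Atom bool]] => [Type [Prod [Atom b]] => [Type [Prod [Atom str]] => [Type [Prod [Atom ( [Type [Prod [Atom bool]]] )]]]]]]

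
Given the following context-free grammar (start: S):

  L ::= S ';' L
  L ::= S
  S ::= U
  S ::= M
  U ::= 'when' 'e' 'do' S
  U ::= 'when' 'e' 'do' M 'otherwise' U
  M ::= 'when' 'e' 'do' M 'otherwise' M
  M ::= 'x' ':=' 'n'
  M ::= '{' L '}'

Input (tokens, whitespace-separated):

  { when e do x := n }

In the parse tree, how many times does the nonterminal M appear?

[S [M { [L [S [U when e do [S [M x := n]]]]] }]]

2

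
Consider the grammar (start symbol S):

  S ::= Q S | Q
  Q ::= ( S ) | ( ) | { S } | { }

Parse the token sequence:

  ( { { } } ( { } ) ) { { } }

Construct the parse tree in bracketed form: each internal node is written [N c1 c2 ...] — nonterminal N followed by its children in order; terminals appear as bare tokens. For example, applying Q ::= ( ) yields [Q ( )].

[S [Q ( [S [Q { [S [Q { }]] }] [S [Q ( [S [Q { }]] )]]] )] [S [Q { [S [Q { }]] }]]]

S
Q S
( S ) S
( Q S ) S
( { S } S ) S
( { Q } S ) S
( { { } } S ) S
( { { } } Q ) S
( { { } } ( S ) ) S
( { { } } ( Q ) ) S
( { { } } ( { } ) ) S
( { { } } ( { } ) ) Q
( { { } } ( { } ) ) { S }
( { { } } ( { } ) ) { Q }
( { { } } ( { } ) ) { { } }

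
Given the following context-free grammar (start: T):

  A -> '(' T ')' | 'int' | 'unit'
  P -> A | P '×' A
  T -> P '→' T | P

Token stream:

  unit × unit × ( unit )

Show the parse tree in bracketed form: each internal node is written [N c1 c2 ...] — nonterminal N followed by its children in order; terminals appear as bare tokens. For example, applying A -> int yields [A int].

T
P
P × A
P × A × A
A × A × A
unit × A × A
unit × unit × A
unit × unit × ( T )
unit × unit × ( P )
unit × unit × ( A )
unit × unit × ( unit )

[T [P [P [P [A unit]] × [A unit]] × [A ( [T [P [A unit]]] )]]]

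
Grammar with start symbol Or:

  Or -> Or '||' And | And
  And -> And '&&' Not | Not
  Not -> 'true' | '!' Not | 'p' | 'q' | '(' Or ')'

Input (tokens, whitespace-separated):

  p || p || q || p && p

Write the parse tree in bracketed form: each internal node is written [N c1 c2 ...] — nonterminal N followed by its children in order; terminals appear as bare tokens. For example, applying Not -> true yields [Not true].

[Or [Or [Or [Or [And [Not p]]] || [And [Not p]]] || [And [Not q]]] || [And [And [Not p]] && [Not p]]]

Or
Or || And
Or || And || And
Or || And || And || And
And || And || And || And
Not || And || And || And
p || And || And || And
p || Not || And || And
p || p || And || And
p || p || Not || And
p || p || q || And
p || p || q || And && Not
p || p || q || Not && Not
p || p || q || p && Not
p || p || q || p && p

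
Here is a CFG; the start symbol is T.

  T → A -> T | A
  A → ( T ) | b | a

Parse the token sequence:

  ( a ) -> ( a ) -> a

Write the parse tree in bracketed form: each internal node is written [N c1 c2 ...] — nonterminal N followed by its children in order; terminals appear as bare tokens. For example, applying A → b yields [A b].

[T [A ( [T [A a]] )] -> [T [A ( [T [A a]] )] -> [T [A a]]]]

T
A -> T
( T ) -> T
( A ) -> T
( a ) -> T
( a ) -> A -> T
( a ) -> ( T ) -> T
( a ) -> ( A ) -> T
( a ) -> ( a ) -> T
( a ) -> ( a ) -> A
( a ) -> ( a ) -> a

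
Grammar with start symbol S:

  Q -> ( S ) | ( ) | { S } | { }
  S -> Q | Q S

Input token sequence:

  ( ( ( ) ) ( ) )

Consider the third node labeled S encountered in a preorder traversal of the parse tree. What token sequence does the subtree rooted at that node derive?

( )

[S [Q ( [S [Q ( [S [Q ( )]] )] [S [Q ( )]]] )]]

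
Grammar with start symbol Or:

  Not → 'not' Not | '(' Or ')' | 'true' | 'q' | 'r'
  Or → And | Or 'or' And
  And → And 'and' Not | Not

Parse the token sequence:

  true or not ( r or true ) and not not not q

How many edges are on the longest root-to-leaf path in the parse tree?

[Or [Or [And [Not true]]] or [And [And [Not not [Not ( [Or [Or [And [Not r]]] or [And [Not true]]] )]]] and [Not not [Not not [Not not [Not q]]]]]]

9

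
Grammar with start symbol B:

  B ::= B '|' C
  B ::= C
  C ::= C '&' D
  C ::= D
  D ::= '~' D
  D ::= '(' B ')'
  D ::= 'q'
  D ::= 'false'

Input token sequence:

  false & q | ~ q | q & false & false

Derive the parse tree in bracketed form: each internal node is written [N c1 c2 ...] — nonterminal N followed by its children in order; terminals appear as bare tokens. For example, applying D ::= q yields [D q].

[B [B [B [C [C [D false]] & [D q]]] | [C [D ~ [D q]]]] | [C [C [C [D q]] & [D false]] & [D false]]]

B
B | C
B | C | C
C | C | C
C & D | C | C
D & D | C | C
false & D | C | C
false & q | C | C
false & q | D | C
false & q | ~ D | C
false & q | ~ q | C
false & q | ~ q | C & D
false & q | ~ q | C & D & D
false & q | ~ q | D & D & D
false & q | ~ q | q & D & D
false & q | ~ q | q & false & D
false & q | ~ q | q & false & false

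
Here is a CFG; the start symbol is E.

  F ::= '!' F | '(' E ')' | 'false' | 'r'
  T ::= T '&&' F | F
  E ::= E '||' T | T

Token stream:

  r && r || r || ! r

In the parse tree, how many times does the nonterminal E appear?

3

[E [E [E [T [T [F r]] && [F r]]] || [T [F r]]] || [T [F ! [F r]]]]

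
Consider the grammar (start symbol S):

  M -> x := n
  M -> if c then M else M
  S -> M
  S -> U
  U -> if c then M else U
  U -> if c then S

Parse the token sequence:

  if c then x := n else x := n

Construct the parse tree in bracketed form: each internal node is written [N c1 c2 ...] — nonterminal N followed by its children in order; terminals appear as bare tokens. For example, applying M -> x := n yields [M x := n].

S
M
if c then M else M
if c then x := n else M
if c then x := n else x := n

[S [M if c then [M x := n] else [M x := n]]]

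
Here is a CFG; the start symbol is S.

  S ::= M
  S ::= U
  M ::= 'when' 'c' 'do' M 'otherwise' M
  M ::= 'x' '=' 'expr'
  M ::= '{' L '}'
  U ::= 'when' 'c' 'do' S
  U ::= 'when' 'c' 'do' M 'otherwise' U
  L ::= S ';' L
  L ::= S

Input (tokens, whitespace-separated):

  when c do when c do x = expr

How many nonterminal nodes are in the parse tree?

[S [U when c do [S [U when c do [S [M x = expr]]]]]]

6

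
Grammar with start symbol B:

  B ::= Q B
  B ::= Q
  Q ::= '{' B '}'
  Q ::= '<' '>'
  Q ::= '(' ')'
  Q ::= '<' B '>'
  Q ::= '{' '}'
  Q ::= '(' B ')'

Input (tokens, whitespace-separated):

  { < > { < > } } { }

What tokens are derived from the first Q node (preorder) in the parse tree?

{ < > { < > } }

[B [Q { [B [Q < >] [B [Q { [B [Q < >]] }]]] }] [B [Q { }]]]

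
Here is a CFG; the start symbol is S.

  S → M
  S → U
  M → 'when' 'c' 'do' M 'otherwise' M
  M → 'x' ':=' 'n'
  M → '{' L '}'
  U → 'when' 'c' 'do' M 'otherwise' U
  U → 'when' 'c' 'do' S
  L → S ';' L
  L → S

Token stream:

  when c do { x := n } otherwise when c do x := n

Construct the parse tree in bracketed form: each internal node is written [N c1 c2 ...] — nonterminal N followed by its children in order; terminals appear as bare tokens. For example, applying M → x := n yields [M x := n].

[S [U when c do [M { [L [S [M x := n]]] }] otherwise [U when c do [S [M x := n]]]]]

S
U
when c do M otherwise U
when c do { L } otherwise U
when c do { S } otherwise U
when c do { M } otherwise U
when c do { x := n } otherwise U
when c do { x := n } otherwise when c do S
when c do { x := n } otherwise when c do M
when c do { x := n } otherwise when c do x := n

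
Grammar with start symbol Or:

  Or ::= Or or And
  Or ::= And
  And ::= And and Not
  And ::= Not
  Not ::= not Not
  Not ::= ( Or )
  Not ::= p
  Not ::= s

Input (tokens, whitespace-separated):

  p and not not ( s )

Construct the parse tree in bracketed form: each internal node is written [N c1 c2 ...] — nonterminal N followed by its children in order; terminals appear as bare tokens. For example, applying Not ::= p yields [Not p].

[Or [And [And [Not p]] and [Not not [Not not [Not ( [Or [And [Not s]]] )]]]]]

Or
And
And and Not
Not and Not
p and Not
p and not Not
p and not not Not
p and not not ( Or )
p and not not ( And )
p and not not ( Not )
p and not not ( s )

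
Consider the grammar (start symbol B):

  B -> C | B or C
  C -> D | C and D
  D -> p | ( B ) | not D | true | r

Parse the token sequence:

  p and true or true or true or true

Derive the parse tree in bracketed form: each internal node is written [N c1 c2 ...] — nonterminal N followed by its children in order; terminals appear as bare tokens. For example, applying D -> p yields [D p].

B
B or C
B or C or C
B or C or C or C
C or C or C or C
C and D or C or C or C
D and D or C or C or C
p and D or C or C or C
p and true or C or C or C
p and true or D or C or C
p and true or true or C or C
p and true or true or D or C
p and true or true or true or C
p and true or true or true or D
p and true or true or true or true

[B [B [B [B [C [C [D p]] and [D true]]] or [C [D true]]] or [C [D true]]] or [C [D true]]]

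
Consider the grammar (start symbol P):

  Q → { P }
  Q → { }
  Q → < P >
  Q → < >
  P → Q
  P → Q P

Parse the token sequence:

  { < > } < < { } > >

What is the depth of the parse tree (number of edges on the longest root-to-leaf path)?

[P [Q { [P [Q < >]] }] [P [Q < [P [Q < [P [Q { }]] >]] >]]]

7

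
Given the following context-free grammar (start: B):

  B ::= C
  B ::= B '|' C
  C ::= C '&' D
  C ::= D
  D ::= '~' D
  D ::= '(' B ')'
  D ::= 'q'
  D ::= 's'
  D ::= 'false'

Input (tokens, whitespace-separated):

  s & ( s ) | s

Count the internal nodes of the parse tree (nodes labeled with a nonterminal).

11

[B [B [C [C [D s]] & [D ( [B [C [D s]]] )]]] | [C [D s]]]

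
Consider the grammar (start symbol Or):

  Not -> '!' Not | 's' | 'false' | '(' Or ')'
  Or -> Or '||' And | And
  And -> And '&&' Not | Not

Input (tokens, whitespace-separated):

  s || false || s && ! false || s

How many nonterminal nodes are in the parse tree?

15

[Or [Or [Or [Or [And [Not s]]] || [And [Not false]]] || [And [And [Not s]] && [Not ! [Not false]]]] || [And [Not s]]]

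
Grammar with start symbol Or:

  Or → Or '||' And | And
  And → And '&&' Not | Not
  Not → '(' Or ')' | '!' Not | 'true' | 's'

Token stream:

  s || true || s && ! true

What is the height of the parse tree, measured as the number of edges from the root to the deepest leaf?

[Or [Or [Or [And [Not s]]] || [And [Not true]]] || [And [And [Not s]] && [Not ! [Not true]]]]

5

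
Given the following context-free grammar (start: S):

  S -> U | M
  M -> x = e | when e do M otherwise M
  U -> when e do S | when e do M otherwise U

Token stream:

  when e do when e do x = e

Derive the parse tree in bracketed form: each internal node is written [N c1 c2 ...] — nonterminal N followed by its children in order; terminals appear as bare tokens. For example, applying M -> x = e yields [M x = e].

S
U
when e do S
when e do U
when e do when e do S
when e do when e do M
when e do when e do x = e

[S [U when e do [S [U when e do [S [M x = e]]]]]]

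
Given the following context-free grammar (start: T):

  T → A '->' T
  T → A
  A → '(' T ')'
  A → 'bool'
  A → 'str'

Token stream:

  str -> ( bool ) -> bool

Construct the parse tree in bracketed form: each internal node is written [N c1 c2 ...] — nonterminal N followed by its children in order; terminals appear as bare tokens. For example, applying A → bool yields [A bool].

[T [A str] -> [T [A ( [T [A bool]] )] -> [T [A bool]]]]

T
A -> T
str -> T
str -> A -> T
str -> ( T ) -> T
str -> ( A ) -> T
str -> ( bool ) -> T
str -> ( bool ) -> A
str -> ( bool ) -> bool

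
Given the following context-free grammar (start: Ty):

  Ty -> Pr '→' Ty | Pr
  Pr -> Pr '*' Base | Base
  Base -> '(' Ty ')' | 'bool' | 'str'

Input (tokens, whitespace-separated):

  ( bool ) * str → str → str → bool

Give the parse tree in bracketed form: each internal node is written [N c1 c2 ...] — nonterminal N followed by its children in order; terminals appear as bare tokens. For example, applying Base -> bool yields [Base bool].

[Ty [Pr [Pr [Base ( [Ty [Pr [Base bool]]] )]] * [Base str]] → [Ty [Pr [Base str]] → [Ty [Pr [Base str]] → [Ty [Pr [Base bool]]]]]]

Ty
Pr → Ty
Pr * Base → Ty
Base * Base → Ty
( Ty ) * Base → Ty
( Pr ) * Base → Ty
( Base ) * Base → Ty
( bool ) * Base → Ty
( bool ) * str → Ty
( bool ) * str → Pr → Ty
( bool ) * str → Base → Ty
( bool ) * str → str → Ty
( bool ) * str → str → Pr → Ty
( bool ) * str → str → Base → Ty
( bool ) * str → str → str → Ty
( bool ) * str → str → str → Pr
( bool ) * str → str → str → Base
( bool ) * str → str → str → bool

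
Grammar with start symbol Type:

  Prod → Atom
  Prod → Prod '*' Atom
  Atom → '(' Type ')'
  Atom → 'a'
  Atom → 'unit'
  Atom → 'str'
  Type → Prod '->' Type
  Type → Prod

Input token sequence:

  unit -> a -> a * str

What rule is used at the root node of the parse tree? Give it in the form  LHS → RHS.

[Type [Prod [Atom unit]] -> [Type [Prod [Atom a]] -> [Type [Prod [Prod [Atom a]] * [Atom str]]]]]

Type → Prod '->' Type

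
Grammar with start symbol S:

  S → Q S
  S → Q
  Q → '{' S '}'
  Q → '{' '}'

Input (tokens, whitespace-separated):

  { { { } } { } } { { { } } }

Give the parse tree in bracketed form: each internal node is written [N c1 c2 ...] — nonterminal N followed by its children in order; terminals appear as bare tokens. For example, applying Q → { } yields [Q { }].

[S [Q { [S [Q { [S [Q { }]] }] [S [Q { }]]] }] [S [Q { [S [Q { [S [Q { }]] }]] }]]]

S
Q S
{ S } S
{ Q S } S
{ { S } S } S
{ { Q } S } S
{ { { } } S } S
{ { { } } Q } S
{ { { } } { } } S
{ { { } } { } } Q
{ { { } } { } } { S }
{ { { } } { } } { Q }
{ { { } } { } } { { S } }
{ { { } } { } } { { Q } }
{ { { } } { } } { { { } } }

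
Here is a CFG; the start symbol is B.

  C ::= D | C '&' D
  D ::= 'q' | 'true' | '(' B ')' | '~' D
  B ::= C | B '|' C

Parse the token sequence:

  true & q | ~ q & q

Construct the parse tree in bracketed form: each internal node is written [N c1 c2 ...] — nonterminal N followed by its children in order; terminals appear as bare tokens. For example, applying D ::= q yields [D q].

B
B | C
C | C
C & D | C
D & D | C
true & D | C
true & q | C
true & q | C & D
true & q | D & D
true & q | ~ D & D
true & q | ~ q & D
true & q | ~ q & q

[B [B [C [C [D true]] & [D q]]] | [C [C [D ~ [D q]]] & [D q]]]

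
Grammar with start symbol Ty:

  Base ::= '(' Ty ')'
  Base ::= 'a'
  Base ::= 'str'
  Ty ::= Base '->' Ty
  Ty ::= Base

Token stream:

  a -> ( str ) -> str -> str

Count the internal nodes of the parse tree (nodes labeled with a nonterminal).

[Ty [Base a] -> [Ty [Base ( [Ty [Base str]] )] -> [Ty [Base str] -> [Ty [Base str]]]]]

10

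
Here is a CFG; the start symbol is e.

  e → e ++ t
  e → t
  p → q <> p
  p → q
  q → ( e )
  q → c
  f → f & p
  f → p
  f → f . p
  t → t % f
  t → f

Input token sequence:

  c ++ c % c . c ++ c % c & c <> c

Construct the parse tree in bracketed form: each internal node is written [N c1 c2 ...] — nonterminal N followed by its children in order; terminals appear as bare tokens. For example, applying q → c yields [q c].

[e [e [e [t [f [p [q c]]]]] ++ [t [t [f [p [q c]]]] % [f [f [p [q c]]] . [p [q c]]]]] ++ [t [t [f [p [q c]]]] % [f [f [p [q c]]] & [p [q c] <> [p [q c]]]]]]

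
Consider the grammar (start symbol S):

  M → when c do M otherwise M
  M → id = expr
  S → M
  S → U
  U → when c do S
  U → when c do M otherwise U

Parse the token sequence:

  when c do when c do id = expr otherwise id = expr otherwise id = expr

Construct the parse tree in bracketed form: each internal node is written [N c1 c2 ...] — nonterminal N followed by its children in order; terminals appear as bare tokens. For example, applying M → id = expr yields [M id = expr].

S
M
when c do M otherwise M
when c do when c do M otherwise M otherwise M
when c do when c do id = expr otherwise M otherwise M
when c do when c do id = expr otherwise id = expr otherwise M
when c do when c do id = expr otherwise id = expr otherwise id = expr

[S [M when c do [M when c do [M id = expr] otherwise [M id = expr]] otherwise [M id = expr]]]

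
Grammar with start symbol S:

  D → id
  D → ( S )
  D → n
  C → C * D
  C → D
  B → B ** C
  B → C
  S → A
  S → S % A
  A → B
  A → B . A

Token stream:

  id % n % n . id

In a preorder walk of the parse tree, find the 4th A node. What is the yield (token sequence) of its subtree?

id

[S [S [S [A [B [C [D id]]]]] % [A [B [C [D n]]]]] % [A [B [C [D n]]] . [A [B [C [D id]]]]]]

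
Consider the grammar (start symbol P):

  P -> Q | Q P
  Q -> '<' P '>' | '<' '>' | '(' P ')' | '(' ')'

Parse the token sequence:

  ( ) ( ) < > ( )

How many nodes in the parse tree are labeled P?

[P [Q ( )] [P [Q ( )] [P [Q < >] [P [Q ( )]]]]]

4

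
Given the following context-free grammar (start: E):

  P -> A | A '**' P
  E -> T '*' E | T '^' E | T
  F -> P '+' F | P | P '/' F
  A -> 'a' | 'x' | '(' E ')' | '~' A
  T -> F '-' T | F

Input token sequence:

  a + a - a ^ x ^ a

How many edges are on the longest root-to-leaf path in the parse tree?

[E [T [F [P [A a]] + [F [P [A a]]]] - [T [F [P [A a]]]]] ^ [E [T [F [P [A x]]]] ^ [E [T [F [P [A a]]]]]]]

7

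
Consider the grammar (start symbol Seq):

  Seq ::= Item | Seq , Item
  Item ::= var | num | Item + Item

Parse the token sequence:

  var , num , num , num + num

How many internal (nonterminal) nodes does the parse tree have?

[Seq [Seq [Seq [Seq [Item var]] , [Item num]] , [Item num]] , [Item [Item num] + [Item num]]]

10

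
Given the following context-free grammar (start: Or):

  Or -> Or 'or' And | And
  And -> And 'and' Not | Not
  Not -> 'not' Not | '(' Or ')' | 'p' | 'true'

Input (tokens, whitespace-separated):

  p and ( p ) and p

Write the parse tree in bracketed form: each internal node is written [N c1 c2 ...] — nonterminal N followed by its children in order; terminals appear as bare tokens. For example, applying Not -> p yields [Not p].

Or
And
And and Not
And and Not and Not
Not and Not and Not
p and Not and Not
p and ( Or ) and Not
p and ( And ) and Not
p and ( Not ) and Not
p and ( p ) and Not
p and ( p ) and p

[Or [And [And [And [Not p]] and [Not ( [Or [And [Not p]]] )]] and [Not p]]]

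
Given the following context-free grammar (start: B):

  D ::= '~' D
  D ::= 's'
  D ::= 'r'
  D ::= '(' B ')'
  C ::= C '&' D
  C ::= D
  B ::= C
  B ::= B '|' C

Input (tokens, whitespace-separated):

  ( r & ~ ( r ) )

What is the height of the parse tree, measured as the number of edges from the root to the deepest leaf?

[B [C [D ( [B [C [C [D r]] & [D ~ [D ( [B [C [D r]]] )]]]] )]]]

10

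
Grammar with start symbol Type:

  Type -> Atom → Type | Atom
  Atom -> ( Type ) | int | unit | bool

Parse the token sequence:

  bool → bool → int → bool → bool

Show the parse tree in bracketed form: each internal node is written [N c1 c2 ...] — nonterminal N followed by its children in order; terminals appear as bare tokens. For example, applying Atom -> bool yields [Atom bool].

[Type [Atom bool] → [Type [Atom bool] → [Type [Atom int] → [Type [Atom bool] → [Type [Atom bool]]]]]]

Type
Atom → Type
bool → Type
bool → Atom → Type
bool → bool → Type
bool → bool → Atom → Type
bool → bool → int → Type
bool → bool → int → Atom → Type
bool → bool → int → bool → Type
bool → bool → int → bool → Atom
bool → bool → int → bool → bool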